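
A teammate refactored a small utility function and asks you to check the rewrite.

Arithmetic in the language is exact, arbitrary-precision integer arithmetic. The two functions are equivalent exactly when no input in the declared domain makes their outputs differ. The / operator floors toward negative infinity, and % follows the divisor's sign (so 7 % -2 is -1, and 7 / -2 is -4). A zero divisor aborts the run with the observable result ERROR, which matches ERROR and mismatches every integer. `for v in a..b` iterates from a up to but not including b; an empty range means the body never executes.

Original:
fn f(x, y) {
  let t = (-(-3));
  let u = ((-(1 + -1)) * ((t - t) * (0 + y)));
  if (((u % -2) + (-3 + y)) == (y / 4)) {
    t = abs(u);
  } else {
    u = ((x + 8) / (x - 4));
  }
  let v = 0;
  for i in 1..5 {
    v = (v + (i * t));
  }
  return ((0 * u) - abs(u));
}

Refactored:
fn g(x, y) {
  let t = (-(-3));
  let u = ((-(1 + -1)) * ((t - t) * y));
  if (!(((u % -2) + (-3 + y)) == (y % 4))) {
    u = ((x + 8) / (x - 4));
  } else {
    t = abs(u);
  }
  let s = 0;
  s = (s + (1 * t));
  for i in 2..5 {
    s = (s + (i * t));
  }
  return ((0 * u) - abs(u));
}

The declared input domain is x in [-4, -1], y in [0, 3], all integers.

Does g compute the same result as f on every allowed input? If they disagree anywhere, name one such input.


There is a counterexample at x=-4, y=3: 0 on one side, -1 on the other.
f: t := 3 | u := 0 | (((u % -2) + (-3 + y)) == (y / 4)): true | t := 0 | v := 0 | iter i=1: | v := 0 | iter i=2: | v := 0 | iter i=3: | v := 0 | iter i=4: | v := 0 | result 0
g: t := 3 | u := 0 | (!(((u % -2) + (-3 + y)) == (y % 4))): true | u := -1 | s := 0 | s := 3 | iter i=2: | s := 9 | iter i=3: | s := 18 | iter i=4: | s := 30 | result -1
verdict: not equivalent; witness: x=-4, y=3


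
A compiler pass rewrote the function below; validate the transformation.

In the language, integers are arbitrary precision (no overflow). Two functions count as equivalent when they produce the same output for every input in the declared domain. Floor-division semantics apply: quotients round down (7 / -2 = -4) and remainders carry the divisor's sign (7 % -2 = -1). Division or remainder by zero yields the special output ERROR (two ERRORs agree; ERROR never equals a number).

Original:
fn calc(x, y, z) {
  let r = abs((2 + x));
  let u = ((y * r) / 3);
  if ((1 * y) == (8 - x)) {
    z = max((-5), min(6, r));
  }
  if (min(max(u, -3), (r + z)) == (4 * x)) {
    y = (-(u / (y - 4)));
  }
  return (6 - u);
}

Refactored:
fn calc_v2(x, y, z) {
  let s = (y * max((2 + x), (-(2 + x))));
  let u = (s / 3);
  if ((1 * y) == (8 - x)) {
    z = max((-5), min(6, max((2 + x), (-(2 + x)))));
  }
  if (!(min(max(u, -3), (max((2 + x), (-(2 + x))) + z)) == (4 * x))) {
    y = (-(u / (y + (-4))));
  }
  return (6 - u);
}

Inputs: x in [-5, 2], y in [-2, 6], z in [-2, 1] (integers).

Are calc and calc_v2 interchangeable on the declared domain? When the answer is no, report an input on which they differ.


Run the pair on x=-5, y=4, z=-2.
calc: r := 3 | u := 4 | ((1 * y) == (8 - x)): false | (min(max(u, -3), (r + z)) == (4 * x)): false | result 2
calc_v2: s := 12 | u := 4 | ((1 * y) == (8 - x)): false | (!(min(max(u, -3), (max((2 + x), (-(2 + x))) + z)) == (4 * x))): true | divide-by-zero, output ERROR
2 and ERROR differ, so these are not the same function on this domain.
verdict: not equivalent; witness: x=-5, y=4, z=-2


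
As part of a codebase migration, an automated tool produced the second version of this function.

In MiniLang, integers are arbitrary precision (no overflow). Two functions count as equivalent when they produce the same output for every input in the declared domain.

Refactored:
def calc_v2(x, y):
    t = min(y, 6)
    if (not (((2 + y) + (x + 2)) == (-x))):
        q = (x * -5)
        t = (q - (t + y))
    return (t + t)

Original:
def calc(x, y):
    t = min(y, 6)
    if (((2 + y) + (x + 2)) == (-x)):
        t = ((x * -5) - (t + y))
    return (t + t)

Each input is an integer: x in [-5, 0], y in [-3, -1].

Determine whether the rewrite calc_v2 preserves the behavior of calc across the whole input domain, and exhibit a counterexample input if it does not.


At x=-5, y=-3: calc gives -6, calc_v2 gives 62.
verdict: not equivalent; witness: x=-5, y=-3


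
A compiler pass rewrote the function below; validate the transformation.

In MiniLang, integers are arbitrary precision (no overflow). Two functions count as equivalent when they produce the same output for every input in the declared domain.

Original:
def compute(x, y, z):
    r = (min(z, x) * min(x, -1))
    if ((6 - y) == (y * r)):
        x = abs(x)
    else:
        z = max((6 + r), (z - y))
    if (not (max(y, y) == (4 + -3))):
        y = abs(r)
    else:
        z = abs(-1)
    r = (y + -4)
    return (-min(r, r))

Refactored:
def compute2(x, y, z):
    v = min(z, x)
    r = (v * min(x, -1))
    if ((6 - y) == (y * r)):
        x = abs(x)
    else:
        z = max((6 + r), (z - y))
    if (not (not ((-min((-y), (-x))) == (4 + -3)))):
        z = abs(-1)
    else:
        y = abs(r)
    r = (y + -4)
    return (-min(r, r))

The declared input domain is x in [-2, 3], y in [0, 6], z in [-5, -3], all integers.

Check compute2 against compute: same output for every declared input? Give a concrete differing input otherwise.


Evaluate both at x=1, y=0, z=-5.
compute: r becomes 5; next ((6 - y) == (y * r)) evaluates to false; next z becomes 11; next (not (max(y, y) == (4 + -3))) evaluates to true; next y becomes 5; next r becomes 1; next final value -1
compute2: v becomes -5; next r becomes 5; next ((6 - y) == (y * r)) evaluates to false; next z becomes 11; next (not (not ((-min((-y), (-x))) == (4 + -3)))) evaluates to true; next z becomes 1; next r becomes -4; next final value 4
-1 and 4 differ, so these are not the same function on this domain.
verdict: not equivalent; witness: x=1, y=0, z=-5


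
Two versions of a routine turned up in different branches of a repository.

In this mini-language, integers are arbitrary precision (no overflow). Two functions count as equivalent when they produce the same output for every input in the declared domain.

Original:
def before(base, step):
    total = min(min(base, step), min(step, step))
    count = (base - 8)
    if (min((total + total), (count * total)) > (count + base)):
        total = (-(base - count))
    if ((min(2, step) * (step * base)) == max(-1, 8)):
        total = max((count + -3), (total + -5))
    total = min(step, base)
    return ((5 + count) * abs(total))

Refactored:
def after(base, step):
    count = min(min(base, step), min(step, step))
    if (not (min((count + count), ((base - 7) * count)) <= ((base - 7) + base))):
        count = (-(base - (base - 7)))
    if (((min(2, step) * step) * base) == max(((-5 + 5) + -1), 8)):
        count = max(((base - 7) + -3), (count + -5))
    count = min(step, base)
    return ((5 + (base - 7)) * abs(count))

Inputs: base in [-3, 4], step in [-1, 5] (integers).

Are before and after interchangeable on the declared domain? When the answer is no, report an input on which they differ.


There is a counterexample at base=-3, step=-1: -18 on one side, -15 on the other.
before: total=-3, then count=-11, then (min((total + total), (count * total)) > (count + base)) is true, then total=-8, then ((min(2, step) * (step * base)) == max(-1, 8)) is false, then total=-3, then returns -18
after: count=-3, then (not (min((count + count), ((base - 7) * count)) <= ((base - 7) + base))) is true, then count=-7, then (((min(2, step) * step) * base) == max(((-5 + 5) + -1), 8)) is false, then count=-3, then returns -15
verdict: not equivalent; witness: base=-3, step=-1


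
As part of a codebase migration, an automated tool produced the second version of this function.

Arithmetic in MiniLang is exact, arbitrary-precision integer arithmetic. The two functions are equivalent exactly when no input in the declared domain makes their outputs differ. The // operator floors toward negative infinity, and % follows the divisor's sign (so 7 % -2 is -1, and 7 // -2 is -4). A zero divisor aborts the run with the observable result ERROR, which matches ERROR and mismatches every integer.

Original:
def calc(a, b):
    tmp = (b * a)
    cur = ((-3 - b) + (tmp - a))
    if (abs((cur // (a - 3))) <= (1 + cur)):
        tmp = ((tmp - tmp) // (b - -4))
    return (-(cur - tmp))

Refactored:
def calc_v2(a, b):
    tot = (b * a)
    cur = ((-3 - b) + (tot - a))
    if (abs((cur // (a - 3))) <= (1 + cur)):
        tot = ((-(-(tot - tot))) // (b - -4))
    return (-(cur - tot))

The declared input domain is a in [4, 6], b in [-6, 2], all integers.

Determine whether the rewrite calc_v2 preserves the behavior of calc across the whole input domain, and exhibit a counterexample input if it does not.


Differences: local variable names differ — yet all 27 inputs agree.
verdict: equivalent


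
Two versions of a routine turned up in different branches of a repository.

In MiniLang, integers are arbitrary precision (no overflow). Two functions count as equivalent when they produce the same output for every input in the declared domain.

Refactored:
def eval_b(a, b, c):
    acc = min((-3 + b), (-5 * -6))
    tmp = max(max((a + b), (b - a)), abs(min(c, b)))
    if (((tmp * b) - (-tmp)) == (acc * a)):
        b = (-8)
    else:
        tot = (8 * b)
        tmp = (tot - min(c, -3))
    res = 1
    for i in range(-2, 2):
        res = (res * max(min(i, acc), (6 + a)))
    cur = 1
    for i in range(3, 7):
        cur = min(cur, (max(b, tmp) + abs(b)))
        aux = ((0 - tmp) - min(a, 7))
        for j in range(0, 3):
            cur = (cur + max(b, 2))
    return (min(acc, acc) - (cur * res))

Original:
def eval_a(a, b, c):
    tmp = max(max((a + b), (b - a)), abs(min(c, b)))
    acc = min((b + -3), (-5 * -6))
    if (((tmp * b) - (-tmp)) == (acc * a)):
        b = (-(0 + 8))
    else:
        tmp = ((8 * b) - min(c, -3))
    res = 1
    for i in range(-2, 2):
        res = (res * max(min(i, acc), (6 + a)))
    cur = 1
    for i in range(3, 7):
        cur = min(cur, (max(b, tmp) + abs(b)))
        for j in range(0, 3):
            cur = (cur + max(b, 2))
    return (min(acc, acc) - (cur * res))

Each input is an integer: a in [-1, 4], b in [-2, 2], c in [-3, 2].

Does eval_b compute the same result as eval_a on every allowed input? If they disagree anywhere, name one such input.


Equivalent — the differences include statement counts differ; and arithmetic usage differs; and local variable names differ; and min/max/abs usage differs; and constant usage differs, yet no declared input distinguishes the two.
Tracing a=-1, b=-1, c=1: eval_a: tmp becomes 1; next acc becomes -4; next (((tmp * b) - (-tmp)) == (acc * a)) evaluates to false; next tmp becomes -5; next res becomes 1; next at i=-2:; next res becomes 5; next at i=-1:; next res becomes 25; next at i=0:; next res becomes 125; next at i=1:; next res becomes 625; next cur becomes 1; next at i=3:; next cur becomes 0; next at j=0:; next cur becomes 2; next at j=1:; next cur becomes 4; next at j=2:; next cur becomes 6; next at i=4:; next cur becomes 0; next at j=0:; next cur becomes 2; next at j=1:; next cur becomes 4; next at j=2:; next cur becomes 6; next at i=5:; next cur becomes 0; next at j=0:; next cur becomes 2; next at j=1:; next cur becomes 4; next at j=2:; next cur becomes 6; next at i=6:; next cur becomes 0; next at j=0:; next cur becomes 2; next at j=1:; next cur becomes 4; next at j=2:; next cur becomes 6; next final value -3754 | eval_b: acc becomes -4; next tmp becomes 1; next (((tmp * b) - (-tmp)) == (acc * a)) evaluates to false; next tot becomes -8; next tmp becomes -5; next res becomes 1; next at i=-2:; next res becomes 5; next at i=-1:; next res becomes 25; next at i=0:; next res becomes 125; next at i=1:; next res becomes 625; next cur becomes 1; next at i=3:; next cur becomes 0; next aux becomes 6; next at j=0:; next cur becomes 2; next at j=1:; next cur becomes 4; next at j=2:; next cur becomes 6; next at i=4:; next cur becomes 0; next aux becomes 6; next at j=0:; next cur becomes 2; next at j=1:; next cur becomes 4; next at j=2:; next cur becomes 6; next at i=5:; next cur becomes 0; next aux becomes 6; next at j=0:; next cur becomes 2; next at j=1:; next cur becomes 4; next at j=2:; next cur becomes 6; next at i=6:; next cur becomes 0; next aux becomes 6; next at j=0:; next cur becomes 2; next at j=1:; next cur becomes 4; next at j=2:; next cur becomes 6; next final value -3754 — matching result -3754.
Sweeping the whole domain (180 inputs) finds no disagreement.
verdict: equivalent


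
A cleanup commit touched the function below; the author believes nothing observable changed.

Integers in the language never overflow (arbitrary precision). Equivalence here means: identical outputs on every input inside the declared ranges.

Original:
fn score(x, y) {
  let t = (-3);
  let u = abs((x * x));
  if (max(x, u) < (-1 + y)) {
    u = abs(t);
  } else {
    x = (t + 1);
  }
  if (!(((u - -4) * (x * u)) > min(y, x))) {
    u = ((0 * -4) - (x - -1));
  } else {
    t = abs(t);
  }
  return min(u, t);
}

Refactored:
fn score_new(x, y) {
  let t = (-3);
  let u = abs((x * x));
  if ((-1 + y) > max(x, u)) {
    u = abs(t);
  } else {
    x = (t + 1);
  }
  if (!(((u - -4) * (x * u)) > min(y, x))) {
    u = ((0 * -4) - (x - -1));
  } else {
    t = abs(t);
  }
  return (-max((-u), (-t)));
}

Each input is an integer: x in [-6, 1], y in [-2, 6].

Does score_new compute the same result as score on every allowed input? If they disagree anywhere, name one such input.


The two are interchangeable: comparison usage differs, min/max/abs usage differs, and every declared input agrees.
Tracing x=-6, y=5: score: t becomes -3; next u becomes 36; next (max(x, u) < (-1 + y)) evaluates to false; next x becomes -2; next (!(((u - -4) * (x * u)) > min(y, x))) evaluates to true; next u becomes 1; next final value -3 | score_new: t becomes -3; next u becomes 36; next ((-1 + y) > max(x, u)) evaluates to false; next x becomes -2; next (!(((u - -4) * (x * u)) > min(y, x))) evaluates to true; next u becomes 1; next final value -3 — matching result -3.
Across all 72 domain points the two functions coincide.
verdict: equivalent


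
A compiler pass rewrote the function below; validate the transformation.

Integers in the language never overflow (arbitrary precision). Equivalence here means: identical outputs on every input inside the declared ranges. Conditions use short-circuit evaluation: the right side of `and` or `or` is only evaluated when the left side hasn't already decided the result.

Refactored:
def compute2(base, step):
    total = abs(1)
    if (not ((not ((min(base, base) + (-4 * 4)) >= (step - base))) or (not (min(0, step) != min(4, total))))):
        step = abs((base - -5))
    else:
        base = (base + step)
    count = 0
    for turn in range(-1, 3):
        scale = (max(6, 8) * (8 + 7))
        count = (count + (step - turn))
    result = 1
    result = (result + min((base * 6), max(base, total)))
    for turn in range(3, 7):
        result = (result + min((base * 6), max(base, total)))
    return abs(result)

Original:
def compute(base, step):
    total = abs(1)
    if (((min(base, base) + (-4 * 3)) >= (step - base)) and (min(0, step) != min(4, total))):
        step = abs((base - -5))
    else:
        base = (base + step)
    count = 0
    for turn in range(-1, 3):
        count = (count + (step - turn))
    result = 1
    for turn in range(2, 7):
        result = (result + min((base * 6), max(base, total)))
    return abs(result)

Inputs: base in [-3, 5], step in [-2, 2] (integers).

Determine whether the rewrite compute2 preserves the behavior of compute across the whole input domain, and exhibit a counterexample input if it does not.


Not equivalent: base=5, step=-2 separates them (26 vs 16).
compute: total=1, then (((min(base, base) + (-4 * 3)) >= (step - base)) and (min(0, step) != min(4, total))) is true, then step=10, then count=0, then (turn=-1), then count=11, then (turn=0), then count=21, then (turn=1), then count=30, then (turn=2), then count=38, then result=1, then (turn=2), then result=6, then (turn=3), then result=11, then (turn=4), then result=16, then (turn=5), then result=21, then (turn=6), then result=26, then returns 26
compute2: total=1, then (not ((not ((min(base, base) + (-4 * 4)) >= (step - base))) or (not (min(0, step) != min(4, total))))) is false, then base=3, then count=0, then (turn=-1), then scale=120, then count=-1, then (turn=0), then scale=120, then count=-3, then (turn=1), then scale=120, then count=-6, then (turn=2), then scale=120, then count=-10, then result=1, then result=4, then (turn=3), then result=7, then (turn=4), then result=10, then (turn=5), then result=13, then (turn=6), then result=16, then returns 16
verdict: not equivalent; witness: base=5, step=-2


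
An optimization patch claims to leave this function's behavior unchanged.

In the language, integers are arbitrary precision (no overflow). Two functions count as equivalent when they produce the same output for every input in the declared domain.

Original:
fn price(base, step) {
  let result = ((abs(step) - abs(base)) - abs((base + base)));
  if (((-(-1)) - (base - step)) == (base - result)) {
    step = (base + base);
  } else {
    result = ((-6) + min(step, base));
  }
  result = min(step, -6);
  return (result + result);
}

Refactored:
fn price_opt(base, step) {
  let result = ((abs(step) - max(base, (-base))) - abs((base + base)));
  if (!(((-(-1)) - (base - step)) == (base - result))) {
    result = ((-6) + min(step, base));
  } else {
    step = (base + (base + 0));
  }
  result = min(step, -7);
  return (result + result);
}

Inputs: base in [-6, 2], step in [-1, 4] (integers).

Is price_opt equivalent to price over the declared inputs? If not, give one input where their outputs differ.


Take base=-6, step=-1.
price: result := -17 | (((-(-1)) - (base - step)) == (base - result)): false | result := -12 | result := -6 | result -12
price_opt: result := -17 | (!(((-(-1)) - (base - step)) == (base - result))): true | result := -12 | result := -7 | result -14
-12 vs -14 — the two versions disagree here.
verdict: not equivalent; witness: base=-6, step=-1


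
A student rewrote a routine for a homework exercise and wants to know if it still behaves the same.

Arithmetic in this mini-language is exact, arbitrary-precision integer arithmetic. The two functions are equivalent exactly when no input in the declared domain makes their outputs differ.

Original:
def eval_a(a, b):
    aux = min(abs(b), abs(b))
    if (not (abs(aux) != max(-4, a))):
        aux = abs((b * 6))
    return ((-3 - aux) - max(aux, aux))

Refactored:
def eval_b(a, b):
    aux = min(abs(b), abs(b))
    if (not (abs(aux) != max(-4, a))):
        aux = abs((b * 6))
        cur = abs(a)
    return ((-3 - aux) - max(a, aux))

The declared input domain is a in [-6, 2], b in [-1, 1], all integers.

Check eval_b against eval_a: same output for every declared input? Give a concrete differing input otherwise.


At a=1, b=0: eval_a gives -3, eval_b gives -4.
verdict: not equivalent; witness: a=1, b=0


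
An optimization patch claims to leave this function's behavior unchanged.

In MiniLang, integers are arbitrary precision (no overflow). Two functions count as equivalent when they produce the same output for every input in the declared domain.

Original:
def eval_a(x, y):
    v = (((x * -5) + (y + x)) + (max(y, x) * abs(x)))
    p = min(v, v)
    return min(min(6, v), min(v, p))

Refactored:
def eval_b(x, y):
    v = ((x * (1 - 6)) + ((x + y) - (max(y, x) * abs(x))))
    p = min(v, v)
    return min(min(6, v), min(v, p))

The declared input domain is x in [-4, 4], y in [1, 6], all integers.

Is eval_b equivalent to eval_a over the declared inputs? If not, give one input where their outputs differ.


Run the pair on x=-4, y=4.
eval_a: v becomes 36; next p becomes 36; next final value 6
eval_b: v becomes 4; next p becomes 4; next final value 4
6 and 4 differ, so these are not the same function on this domain.
verdict: not equivalent; witness: x=-4, y=4


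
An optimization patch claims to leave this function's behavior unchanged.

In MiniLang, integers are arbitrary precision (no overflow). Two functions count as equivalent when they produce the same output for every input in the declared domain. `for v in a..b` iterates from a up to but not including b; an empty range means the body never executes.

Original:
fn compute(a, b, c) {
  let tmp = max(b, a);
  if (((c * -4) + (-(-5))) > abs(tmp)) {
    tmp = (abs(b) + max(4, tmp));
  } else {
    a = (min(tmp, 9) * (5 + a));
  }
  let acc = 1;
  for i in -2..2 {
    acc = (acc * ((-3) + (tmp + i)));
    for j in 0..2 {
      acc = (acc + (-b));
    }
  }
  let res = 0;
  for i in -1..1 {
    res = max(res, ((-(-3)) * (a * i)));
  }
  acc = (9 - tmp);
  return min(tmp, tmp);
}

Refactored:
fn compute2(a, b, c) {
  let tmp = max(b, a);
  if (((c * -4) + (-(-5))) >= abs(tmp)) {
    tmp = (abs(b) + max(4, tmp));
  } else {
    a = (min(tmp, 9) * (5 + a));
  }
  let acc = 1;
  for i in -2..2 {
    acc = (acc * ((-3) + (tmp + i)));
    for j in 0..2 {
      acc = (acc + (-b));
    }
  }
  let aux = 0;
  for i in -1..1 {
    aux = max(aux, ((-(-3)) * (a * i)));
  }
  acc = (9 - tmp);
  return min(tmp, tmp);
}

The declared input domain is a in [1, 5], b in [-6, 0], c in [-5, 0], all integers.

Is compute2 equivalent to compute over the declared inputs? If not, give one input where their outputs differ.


The rewrite breaks on a=5, b=-6, c=0, where the results are 5 and 11.
compute: tmp=5, then (((c * -4) + (-(-5))) > abs(tmp)) is false, then a=50, then acc=1, then (i=-2), then acc=0, then (j=0), then acc=6, then (j=1), then acc=12, then (i=-1), then acc=12, then (j=0), then acc=18, then (j=1), then acc=24, then (i=0), then acc=48, then (j=0), then acc=54, then (j=1), then acc=60, then (i=1), then acc=180, then (j=0), then acc=186, then (j=1), then acc=192, then res=0, then (i=-1), then res=0, then (i=0), then res=0, then acc=4, then returns 5
compute2: tmp=5, then (((c * -4) + (-(-5))) >= abs(tmp)) is true, then tmp=11, then acc=1, then (i=-2), then acc=6, then (j=0), then acc=12, then (j=1), then acc=18, then (i=-1), then acc=126, then (j=0), then acc=132, then (j=1), then acc=138, then (i=0), then acc=1104, then (j=0), then acc=1110, then (j=1), then acc=1116, then (i=1), then acc=10044, then (j=0), then acc=10050, then (j=1), then acc=10056, then aux=0, then (i=-1), then aux=0, then (i=0), then aux=0, then acc=-2, then returns 11
verdict: not equivalent; witness: a=5, b=-6, c=0


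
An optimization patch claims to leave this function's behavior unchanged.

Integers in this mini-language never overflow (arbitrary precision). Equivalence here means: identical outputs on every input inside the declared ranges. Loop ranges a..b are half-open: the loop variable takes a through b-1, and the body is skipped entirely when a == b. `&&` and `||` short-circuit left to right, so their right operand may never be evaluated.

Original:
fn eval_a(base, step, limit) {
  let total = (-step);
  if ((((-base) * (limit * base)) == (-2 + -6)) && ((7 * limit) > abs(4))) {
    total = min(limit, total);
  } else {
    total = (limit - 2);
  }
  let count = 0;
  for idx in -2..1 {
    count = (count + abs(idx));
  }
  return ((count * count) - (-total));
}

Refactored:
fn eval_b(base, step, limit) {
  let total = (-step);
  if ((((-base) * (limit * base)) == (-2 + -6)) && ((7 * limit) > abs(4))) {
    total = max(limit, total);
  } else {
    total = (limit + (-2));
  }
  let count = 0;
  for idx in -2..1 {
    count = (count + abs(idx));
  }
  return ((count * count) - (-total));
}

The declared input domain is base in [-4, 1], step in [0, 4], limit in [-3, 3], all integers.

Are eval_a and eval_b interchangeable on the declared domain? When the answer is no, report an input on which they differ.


Take base=-2, step=0, limit=2.
eval_a: total=0, then ((((-base) * (limit * base)) == (-2 + -6)) && ((7 * limit) > abs(4))) is true, then total=0, then count=0, then (idx=-2), then count=2, then (idx=-1), then count=3, then (idx=0), then count=3, then returns 9
eval_b: total=0, then ((((-base) * (limit * base)) == (-2 + -6)) && ((7 * limit) > abs(4))) is true, then total=2, then count=0, then (idx=-2), then count=2, then (idx=-1), then count=3, then (idx=0), then count=3, then returns 11
9 and 11 differ, so these are not the same function on this domain.
verdict: not equivalent; witness: base=-2, step=0, limit=2


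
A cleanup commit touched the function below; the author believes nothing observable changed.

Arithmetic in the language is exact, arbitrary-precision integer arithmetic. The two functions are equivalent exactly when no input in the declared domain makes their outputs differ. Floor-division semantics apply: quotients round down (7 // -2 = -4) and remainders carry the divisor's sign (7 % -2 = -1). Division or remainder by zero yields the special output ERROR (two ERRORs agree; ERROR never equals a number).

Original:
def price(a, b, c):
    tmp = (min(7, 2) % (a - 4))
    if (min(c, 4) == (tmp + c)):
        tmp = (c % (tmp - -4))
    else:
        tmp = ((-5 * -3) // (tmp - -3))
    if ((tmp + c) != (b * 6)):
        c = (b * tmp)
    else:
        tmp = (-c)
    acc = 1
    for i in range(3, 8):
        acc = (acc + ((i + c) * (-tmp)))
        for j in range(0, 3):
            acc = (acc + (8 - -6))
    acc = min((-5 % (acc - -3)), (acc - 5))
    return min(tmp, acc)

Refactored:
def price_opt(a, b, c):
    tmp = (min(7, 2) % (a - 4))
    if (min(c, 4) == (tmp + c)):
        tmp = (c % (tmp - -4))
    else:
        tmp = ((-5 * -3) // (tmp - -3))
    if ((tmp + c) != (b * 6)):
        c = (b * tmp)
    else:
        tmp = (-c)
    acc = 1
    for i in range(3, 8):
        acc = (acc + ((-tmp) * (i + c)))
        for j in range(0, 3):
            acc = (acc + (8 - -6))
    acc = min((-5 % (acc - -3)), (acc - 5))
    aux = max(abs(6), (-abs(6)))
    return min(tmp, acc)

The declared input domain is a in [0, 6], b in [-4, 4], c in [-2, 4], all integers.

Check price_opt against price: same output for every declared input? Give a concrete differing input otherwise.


Reading the diff, among the changes: constant usage differs; statement counts differ; min/max/abs usage differs; local variable names differ.
Tracing a=2, b=-3, c=3: price: tmp = 0; (min(c, 4) == (tmp + c)) -> true; tmp = 3; ((tmp + c) != (b * 6)) -> true; c = -9; acc = 1; [i=3]; acc = 19; [j=0]; acc = 33; [j=1]; acc = 47; [j=2]; acc = 61; [i=4]; acc = 76; [j=0]; acc = 90; [j=1]; acc = 104; [j=2]; acc = 118; [i=5]; acc = 130; [j=0]; acc = 144; [j=1]; acc = 158; [j=2]; acc = 172; [i=6]; acc = 181; [j=0]; acc = 195; [j=1]; acc = 209; [j=2]; acc = 223; [i=7]; acc = 229; [j=0]; acc = 243; [j=1]; acc = 257; [j=2]; acc = 271; acc = 266; return 3 | price_opt: tmp = 0; (min(c, 4) == (tmp + c)) -> true; tmp = 3; ((tmp + c) != (b * 6)) -> true; c = -9; acc = 1; [i=3]; acc = 19; [j=0]; acc = 33; [j=1]; acc = 47; [j=2]; acc = 61; [i=4]; acc = 76; [j=0]; acc = 90; [j=1]; acc = 104; [j=2]; acc = 118; [i=5]; acc = 130; [j=0]; acc = 144; [j=1]; acc = 158; [j=2]; acc = 172; [i=6]; acc = 181; [j=0]; acc = 195; [j=1]; acc = 209; [j=2]; acc = 223; [i=7]; acc = 229; [j=0]; acc = 243; [j=1]; acc = 257; [j=2]; acc = 271; acc = 266; aux = 6; return 3 — matching result 3.
Checked all 441 inputs in the declared domain: the outputs agree on every one.
verdict: equivalent


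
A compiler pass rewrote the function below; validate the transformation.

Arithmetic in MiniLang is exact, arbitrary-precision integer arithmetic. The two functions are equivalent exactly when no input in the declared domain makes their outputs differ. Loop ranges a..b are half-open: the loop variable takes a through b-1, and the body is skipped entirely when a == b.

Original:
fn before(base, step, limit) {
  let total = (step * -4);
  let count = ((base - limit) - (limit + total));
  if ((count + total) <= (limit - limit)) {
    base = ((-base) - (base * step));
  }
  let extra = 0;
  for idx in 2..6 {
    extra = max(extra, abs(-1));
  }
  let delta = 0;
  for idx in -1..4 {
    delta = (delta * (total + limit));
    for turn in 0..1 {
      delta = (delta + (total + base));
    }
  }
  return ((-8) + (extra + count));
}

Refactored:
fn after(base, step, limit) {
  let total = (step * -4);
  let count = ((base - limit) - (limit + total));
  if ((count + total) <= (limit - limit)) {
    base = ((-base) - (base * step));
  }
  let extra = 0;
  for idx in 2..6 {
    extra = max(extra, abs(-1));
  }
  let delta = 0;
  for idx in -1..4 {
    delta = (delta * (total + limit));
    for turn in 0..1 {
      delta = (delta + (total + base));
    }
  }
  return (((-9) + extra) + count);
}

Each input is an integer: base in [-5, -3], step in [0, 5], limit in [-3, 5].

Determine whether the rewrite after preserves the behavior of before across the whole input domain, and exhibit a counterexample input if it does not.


Run the pair on base=-5, step=0, limit=-3.
before: total=0, then count=1, then ((count + total) <= (limit - limit)) is false, then extra=0, then (idx=2), then extra=1, then (idx=3), then extra=1, then (idx=4), then extra=1, then (idx=5), then extra=1, then delta=0, then (idx=-1), then delta=0, then (turn=0), then delta=-5, then (idx=0), then delta=15, then (turn=0), then delta=10, then (idx=1), then delta=-30, then (turn=0), then delta=-35, then (idx=2), then delta=105, then (turn=0), then delta=100, then (idx=3), then delta=-300, then (turn=0), then delta=-305, then returns -6
after: total=0, then count=1, then ((count + total) <= (limit - limit)) is false, then extra=0, then (idx=2), then extra=1, then (idx=3), then extra=1, then (idx=4), then extra=1, then (idx=5), then extra=1, then delta=0, then (idx=-1), then delta=0, then (turn=0), then delta=-5, then (idx=0), then delta=15, then (turn=0), then delta=10, then (idx=1), then delta=-30, then (turn=0), then delta=-35, then (idx=2), then delta=105, then (turn=0), then delta=100, then (idx=3), then delta=-300, then (turn=0), then delta=-305, then returns -7
-6 != -7, so the rewrite changes behavior.
verdict: not equivalent; witness: base=-5, step=0, limit=-3


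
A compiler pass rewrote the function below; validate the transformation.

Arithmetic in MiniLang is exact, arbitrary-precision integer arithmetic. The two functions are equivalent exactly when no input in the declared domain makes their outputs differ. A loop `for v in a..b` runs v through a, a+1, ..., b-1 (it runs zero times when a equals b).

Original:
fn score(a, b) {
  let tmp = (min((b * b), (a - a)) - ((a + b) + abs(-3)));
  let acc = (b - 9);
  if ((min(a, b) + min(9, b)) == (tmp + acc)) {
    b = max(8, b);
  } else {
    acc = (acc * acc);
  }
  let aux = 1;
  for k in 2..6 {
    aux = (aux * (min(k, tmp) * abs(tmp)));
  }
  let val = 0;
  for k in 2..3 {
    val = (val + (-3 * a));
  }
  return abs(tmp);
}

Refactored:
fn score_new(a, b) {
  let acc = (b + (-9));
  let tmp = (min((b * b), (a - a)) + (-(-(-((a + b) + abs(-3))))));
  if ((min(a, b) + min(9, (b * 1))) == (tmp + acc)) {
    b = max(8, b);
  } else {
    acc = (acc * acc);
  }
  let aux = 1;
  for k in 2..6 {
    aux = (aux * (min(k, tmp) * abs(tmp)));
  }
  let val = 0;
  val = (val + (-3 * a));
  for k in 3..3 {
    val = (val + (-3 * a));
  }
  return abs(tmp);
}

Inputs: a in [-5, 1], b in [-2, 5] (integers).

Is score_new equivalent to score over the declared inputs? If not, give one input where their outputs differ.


This is a faithful refactor — arithmetic usage differs; also loop structure differs; also statement counts differ; also constant usage differs, but the computed results match everywhere.
As a probe, take a=-2, b=4: score runs tmp = -5; acc = -5; ((min(a, b) + min(9, b)) == (tmp + acc)) -> false; acc = 25; aux = 1; [k=2]; aux = -25; [k=3]; aux = 625; [k=4]; aux = -15625; [k=5]; aux = 390625; val = 0; [k=2]; val = 6; return 5; score_new runs acc = -5; tmp = -5; ((min(a, b) + min(9, (b * 1))) == (tmp + acc)) -> false; acc = 25; aux = 1; [k=2]; aux = -25; [k=3]; aux = 625; [k=4]; aux = -15625; [k=5]; aux = 390625; val = 0; val = 6; the k loop: no iterations; return 5; both end at 5.
Sweeping the whole domain (56 inputs) finds no disagreement.
verdict: equivalent


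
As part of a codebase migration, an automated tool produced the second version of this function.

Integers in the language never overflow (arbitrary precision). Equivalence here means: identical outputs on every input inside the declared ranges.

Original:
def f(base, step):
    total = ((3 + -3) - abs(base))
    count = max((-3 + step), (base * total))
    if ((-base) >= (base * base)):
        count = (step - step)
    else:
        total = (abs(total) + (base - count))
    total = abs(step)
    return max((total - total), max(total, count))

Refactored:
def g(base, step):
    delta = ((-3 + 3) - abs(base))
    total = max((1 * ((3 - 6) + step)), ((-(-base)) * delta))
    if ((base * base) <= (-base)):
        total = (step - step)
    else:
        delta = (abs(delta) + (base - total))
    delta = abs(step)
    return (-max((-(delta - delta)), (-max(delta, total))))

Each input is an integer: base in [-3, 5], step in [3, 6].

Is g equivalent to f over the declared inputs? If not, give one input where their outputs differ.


Not equivalent: base=-3, step=3 separates them (9 vs 0).
f: total=-3, then count=9, then ((-base) >= (base * base)) is false, then total=-9, then total=3, then returns 9
g: delta=-3, then total=9, then ((base * base) <= (-base)) is false, then delta=-9, then delta=3, then returns 0
verdict: not equivalent; witness: base=-3, step=3


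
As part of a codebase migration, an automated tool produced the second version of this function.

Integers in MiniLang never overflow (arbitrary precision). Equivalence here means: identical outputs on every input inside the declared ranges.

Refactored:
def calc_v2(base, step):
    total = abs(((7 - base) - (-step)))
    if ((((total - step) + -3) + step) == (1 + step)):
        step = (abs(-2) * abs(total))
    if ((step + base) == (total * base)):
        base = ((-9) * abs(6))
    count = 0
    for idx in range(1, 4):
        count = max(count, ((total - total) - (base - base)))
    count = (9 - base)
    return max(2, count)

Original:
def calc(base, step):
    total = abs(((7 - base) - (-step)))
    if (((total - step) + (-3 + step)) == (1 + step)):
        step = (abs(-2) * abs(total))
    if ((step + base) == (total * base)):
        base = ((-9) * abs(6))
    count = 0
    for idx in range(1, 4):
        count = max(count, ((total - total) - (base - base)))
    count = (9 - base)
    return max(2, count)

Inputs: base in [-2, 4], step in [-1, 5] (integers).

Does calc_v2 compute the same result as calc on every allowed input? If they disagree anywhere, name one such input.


The two are interchangeable: same computation, different form, and every declared input agrees.
One worked example (base=3, step=2) — calc: total becomes 6; next (((total - step) + (-3 + step)) == (1 + step)) evaluates to true; next step becomes 12; next ((step + base) == (total * base)) evaluates to false; next count becomes 0; next at idx=1:; next count becomes 0; next at idx=2:; next count becomes 0; next at idx=3:; next count becomes 0; next count becomes 6; next final value 6; calc_v2: total becomes 6; next ((((total - step) + -3) + step) == (1 + step)) evaluates to true; next step becomes 12; next ((step + base) == (total * base)) evaluates to false; next count becomes 0; next at idx=1:; next count becomes 0; next at idx=2:; next count becomes 0; next at idx=3:; next count becomes 0; next count becomes 6; next final value 6; agreement on 6.
Across all 49 domain points the two functions coincide.
verdict: equivalent


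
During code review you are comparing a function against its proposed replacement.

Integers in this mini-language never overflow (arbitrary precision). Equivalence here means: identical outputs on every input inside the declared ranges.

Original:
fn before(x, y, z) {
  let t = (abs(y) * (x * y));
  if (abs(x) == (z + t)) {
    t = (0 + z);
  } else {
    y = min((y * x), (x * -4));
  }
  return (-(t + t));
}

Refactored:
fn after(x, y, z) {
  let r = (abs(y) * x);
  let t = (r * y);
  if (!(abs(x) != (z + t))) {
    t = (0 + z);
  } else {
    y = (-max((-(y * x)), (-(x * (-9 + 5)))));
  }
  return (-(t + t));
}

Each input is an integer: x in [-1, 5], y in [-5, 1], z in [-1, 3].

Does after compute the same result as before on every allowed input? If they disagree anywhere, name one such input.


Comparing the listings, the differences include: boolean connective usage differs, arithmetic usage differs, statement counts differ, comparison usage differs, min/max/abs usage differs, local variable names differ, constant usage differs.
One worked example (x=1, y=-3, z=1) — before: t := -9 | (abs(x) == (z + t)): false | y := -4 | result 18; after: r := 3 | t := -9 | (!(abs(x) != (z + t))): false | y := -4 | result 18; agreement on 18.
Checked all 245 inputs in the declared domain: the outputs agree on every one.
verdict: equivalent


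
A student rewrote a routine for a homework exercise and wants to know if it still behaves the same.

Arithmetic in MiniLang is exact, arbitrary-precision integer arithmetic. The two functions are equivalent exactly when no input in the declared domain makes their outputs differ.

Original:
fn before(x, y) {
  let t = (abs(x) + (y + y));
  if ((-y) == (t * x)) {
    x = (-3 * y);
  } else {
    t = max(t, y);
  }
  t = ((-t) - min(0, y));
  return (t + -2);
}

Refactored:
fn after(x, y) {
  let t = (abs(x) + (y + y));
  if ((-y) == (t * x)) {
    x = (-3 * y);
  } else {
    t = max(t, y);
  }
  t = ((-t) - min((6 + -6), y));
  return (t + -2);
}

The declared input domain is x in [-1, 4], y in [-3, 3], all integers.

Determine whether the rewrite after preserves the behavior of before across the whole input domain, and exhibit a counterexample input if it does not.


Behavior is preserved: although constant usage differs, arithmetic usage differs, the outputs never diverge.
Tracing x=-1, y=1: before: t := 3 | ((-y) == (t * x)): false | t := 3 | t := -3 | result -5 | after: t := 3 | ((-y) == (t * x)): false | t := 3 | t := -3 | result -5 — matching result -5.
An exhaustive pass over the 42 declared inputs shows identical outputs.
verdict: equivalent


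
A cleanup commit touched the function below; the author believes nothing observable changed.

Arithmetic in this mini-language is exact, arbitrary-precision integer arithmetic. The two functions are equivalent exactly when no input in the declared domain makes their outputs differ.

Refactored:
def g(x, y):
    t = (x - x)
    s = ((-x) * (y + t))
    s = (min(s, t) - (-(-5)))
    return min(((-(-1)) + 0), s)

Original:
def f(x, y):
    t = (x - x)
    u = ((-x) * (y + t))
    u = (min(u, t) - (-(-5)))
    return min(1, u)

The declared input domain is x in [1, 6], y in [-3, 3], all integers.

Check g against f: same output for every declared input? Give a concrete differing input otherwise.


Changes here: arithmetic usage differs; also constant usage differs; also local variable names differ; the full 42-point sweep finds no disagreement.
verdict: equivalent


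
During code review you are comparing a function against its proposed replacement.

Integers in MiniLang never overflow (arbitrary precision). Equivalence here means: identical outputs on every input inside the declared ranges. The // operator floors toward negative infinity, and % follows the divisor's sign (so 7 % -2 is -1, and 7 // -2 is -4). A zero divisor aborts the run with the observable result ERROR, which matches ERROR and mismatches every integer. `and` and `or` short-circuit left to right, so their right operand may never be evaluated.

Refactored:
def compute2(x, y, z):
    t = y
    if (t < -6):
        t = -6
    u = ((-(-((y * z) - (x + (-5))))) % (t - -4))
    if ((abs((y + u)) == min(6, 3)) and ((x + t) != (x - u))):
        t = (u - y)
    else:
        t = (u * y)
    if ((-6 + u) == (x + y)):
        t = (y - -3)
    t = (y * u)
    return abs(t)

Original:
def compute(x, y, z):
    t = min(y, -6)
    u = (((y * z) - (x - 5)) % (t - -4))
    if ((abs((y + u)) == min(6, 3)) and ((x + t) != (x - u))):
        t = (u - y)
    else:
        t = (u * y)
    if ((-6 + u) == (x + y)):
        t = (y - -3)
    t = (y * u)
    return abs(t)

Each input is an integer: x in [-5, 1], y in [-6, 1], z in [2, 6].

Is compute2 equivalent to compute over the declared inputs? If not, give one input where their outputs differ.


Not equivalent: x=-5, y=-5, z=3 separates them (5 vs 0).
compute: t := -6 | u := -1 | ((abs((y + u)) == min(6, 3)) and ((x + t) != (x - u))): false | t := 5 | ((-6 + u) == (x + y)): false | t := 5 | result 5
compute2: t := -5 | (t < -6): false | u := 0 | ((abs((y + u)) == min(6, 3)) and ((x + t) != (x - u))): false | t := 0 | ((-6 + u) == (x + y)): false | t := 0 | result 0
verdict: not equivalent; witness: x=-5, y=-5, z=3
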